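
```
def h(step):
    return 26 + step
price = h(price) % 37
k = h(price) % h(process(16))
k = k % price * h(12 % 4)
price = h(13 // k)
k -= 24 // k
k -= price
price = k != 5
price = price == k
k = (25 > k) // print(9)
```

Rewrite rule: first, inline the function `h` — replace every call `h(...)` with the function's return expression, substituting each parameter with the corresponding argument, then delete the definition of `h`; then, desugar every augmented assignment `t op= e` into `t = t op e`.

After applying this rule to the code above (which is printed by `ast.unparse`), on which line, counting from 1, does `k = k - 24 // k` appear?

Transformed code:
price = (26 + price) % 37
k = (26 + price) % (26 + process(16))
k = k % price * (26 + 12 % 4)
price = 26 + 13 // k
k = k - 24 // k
k = k - price
price = k != 5
price = price == k
k = (25 > k) // print(9)

5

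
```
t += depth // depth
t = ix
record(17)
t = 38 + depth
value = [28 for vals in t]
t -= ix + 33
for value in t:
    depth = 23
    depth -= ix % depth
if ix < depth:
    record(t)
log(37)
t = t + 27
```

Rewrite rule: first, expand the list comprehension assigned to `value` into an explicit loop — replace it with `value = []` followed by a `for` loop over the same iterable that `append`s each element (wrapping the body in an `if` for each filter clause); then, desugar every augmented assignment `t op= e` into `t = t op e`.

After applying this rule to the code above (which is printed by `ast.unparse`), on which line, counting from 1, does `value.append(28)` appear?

7

Transformed code:
t = t + depth // depth
t = ix
record(17)
t = 38 + depth
value = []
for vals in t:
    value.append(28)
t = t - (ix + 33)
for value in t:
    depth = 23
    depth = depth - ix % depth
if ix < depth:
    record(t)
log(37)
t = t + 27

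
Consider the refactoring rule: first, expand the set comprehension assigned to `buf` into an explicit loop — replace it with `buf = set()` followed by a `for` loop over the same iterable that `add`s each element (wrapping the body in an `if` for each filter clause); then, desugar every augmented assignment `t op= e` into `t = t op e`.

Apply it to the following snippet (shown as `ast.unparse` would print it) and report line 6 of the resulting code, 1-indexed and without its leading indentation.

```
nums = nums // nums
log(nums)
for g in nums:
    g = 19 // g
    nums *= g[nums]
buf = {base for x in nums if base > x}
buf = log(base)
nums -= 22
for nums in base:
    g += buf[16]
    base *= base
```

buf = set()

Transformed code:
nums = nums // nums
log(nums)
for g in nums:
    g = 19 // g
    nums = nums * g[nums]
buf = set()
for x in nums:
    if base > x:
        buf.add(base)
buf = log(base)
nums = nums - 22
for nums in base:
    g = g + buf[16]
    base = base * base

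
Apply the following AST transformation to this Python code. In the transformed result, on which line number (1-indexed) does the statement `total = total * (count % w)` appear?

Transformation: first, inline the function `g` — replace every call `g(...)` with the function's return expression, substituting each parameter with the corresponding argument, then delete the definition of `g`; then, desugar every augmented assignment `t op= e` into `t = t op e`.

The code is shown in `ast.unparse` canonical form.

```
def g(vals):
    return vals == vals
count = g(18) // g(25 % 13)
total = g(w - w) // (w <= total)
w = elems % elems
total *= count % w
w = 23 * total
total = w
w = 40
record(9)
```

Transformed code:
count = (18 == 18) // (25 % 13 == 25 % 13)
total = (w - w == w - w) // (w <= total)
w = elems % elems
total = total * (count % w)
w = 23 * total
total = w
w = 40
record(9)

4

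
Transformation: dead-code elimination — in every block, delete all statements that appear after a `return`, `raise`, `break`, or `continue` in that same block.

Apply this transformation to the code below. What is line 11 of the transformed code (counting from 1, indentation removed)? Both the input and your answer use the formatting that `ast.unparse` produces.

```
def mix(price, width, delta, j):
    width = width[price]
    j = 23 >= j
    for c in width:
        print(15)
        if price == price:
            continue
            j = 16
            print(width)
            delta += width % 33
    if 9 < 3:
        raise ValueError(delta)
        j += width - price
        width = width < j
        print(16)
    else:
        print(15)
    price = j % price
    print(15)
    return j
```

print(15)

Transformed code:
def mix(price, width, delta, j):
    width = width[price]
    j = 23 >= j
    for c in width:
        print(15)
        if price == price:
            continue
    if 9 < 3:
        raise ValueError(delta)
    else:
        print(15)
    price = j % price
    print(15)
    return j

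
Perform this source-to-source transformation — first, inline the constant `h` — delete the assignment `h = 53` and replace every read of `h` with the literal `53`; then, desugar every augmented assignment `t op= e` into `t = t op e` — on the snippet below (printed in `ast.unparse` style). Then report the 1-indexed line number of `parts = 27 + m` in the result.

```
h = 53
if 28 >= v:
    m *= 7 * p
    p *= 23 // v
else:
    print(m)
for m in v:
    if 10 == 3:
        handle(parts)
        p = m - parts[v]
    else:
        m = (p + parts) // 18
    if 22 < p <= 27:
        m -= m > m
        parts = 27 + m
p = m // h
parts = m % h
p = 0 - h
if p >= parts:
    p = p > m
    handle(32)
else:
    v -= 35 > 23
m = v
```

14

Transformed code:
if 28 >= v:
    m = m * (7 * p)
    p = p * (23 // v)
else:
    print(m)
for m in v:
    if 10 == 3:
        handle(parts)
        p = m - parts[v]
    else:
        m = (p + parts) // 18
    if 22 < p <= 27:
        m = m - (m > m)
        parts = 27 + m
p = m // 53
parts = m % 53
p = 0 - 53
if p >= parts:
    p = p > m
    handle(32)
else:
    v = v - (35 > 23)
m = v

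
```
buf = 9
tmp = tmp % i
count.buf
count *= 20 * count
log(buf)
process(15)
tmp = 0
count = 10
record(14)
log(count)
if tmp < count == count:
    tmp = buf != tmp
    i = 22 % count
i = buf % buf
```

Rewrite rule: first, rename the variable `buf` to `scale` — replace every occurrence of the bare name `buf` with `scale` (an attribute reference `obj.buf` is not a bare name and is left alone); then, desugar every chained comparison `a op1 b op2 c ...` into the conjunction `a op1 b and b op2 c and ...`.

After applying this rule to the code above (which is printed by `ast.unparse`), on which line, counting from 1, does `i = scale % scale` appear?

Transformed code:
scale = 9
tmp = tmp % i
count.buf
count *= 20 * count
log(scale)
process(15)
tmp = 0
count = 10
record(14)
log(count)
if tmp < count and count == count:
    tmp = scale != tmp
    i = 22 % count
i = scale % scale

14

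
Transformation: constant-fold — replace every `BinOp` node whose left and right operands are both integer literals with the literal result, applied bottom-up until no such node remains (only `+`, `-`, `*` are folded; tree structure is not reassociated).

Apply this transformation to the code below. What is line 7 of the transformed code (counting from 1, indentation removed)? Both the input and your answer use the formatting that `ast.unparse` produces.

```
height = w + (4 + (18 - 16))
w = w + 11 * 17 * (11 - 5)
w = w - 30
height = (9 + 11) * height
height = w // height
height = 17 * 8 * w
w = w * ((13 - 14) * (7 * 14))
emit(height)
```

Transformed code:
height = w + 6
w = w + 1122
w = w - 30
height = 20 * height
height = w // height
height = 136 * w
w = w * -98
emit(height)

w = w * -98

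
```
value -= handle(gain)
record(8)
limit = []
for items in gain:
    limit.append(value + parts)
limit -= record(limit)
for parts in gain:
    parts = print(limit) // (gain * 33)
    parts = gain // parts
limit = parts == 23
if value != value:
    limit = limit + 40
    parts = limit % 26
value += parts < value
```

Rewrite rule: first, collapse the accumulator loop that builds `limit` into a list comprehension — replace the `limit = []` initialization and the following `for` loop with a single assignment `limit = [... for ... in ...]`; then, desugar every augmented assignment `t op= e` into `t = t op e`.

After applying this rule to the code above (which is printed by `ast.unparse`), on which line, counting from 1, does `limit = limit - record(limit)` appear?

Transformed code:
value = value - handle(gain)
record(8)
limit = [value + parts for items in gain]
limit = limit - record(limit)
for parts in gain:
    parts = print(limit) // (gain * 33)
    parts = gain // parts
limit = parts == 23
if value != value:
    limit = limit + 40
    parts = limit % 26
value = value + (parts < value)

4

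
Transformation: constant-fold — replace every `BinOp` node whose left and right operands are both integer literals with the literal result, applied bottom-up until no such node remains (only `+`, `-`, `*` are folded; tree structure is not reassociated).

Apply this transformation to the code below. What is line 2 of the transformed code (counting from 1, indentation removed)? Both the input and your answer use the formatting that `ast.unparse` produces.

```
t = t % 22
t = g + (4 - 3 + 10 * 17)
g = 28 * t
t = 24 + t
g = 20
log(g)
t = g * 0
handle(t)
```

Transformed code:
t = t % 22
t = g + 171
g = 28 * t
t = 24 + t
g = 20
log(g)
t = g * 0
handle(t)

t = g + 171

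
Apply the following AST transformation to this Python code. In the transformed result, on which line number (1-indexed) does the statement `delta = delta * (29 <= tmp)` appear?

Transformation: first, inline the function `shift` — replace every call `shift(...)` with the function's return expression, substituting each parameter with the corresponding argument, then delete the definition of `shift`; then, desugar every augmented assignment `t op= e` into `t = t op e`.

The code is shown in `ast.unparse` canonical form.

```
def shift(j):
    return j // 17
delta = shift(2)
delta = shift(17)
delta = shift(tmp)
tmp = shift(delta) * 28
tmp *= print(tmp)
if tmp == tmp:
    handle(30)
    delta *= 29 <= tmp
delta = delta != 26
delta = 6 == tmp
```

8

Transformed code:
delta = 2 // 17
delta = 17 // 17
delta = tmp // 17
tmp = delta // 17 * 28
tmp = tmp * print(tmp)
if tmp == tmp:
    handle(30)
    delta = delta * (29 <= tmp)
delta = delta != 26
delta = 6 == tmp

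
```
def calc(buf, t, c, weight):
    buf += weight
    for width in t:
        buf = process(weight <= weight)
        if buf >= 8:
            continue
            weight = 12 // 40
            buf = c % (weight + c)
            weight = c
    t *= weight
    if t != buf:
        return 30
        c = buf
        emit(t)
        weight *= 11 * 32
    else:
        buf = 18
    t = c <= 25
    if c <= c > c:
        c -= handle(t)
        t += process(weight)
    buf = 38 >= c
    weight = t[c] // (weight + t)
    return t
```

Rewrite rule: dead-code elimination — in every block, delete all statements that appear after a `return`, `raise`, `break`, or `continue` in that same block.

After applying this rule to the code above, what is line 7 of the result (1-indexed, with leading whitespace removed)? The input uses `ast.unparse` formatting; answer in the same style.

Transformed code:
def calc(buf, t, c, weight):
    buf += weight
    for width in t:
        buf = process(weight <= weight)
        if buf >= 8:
            continue
    t *= weight
    if t != buf:
        return 30
    else:
        buf = 18
    t = c <= 25
    if c <= c > c:
        c -= handle(t)
        t += process(weight)
    buf = 38 >= c
    weight = t[c] // (weight + t)
    return t

t *= weight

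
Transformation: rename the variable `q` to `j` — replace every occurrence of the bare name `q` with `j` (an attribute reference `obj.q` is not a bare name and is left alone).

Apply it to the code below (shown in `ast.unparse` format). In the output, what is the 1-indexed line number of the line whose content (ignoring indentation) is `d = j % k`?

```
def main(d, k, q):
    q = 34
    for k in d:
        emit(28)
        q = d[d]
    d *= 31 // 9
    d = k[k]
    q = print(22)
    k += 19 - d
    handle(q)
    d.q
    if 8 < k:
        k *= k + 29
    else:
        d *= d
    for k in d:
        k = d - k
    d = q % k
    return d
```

Transformed code:
def main(d, k, j):
    j = 34
    for k in d:
        emit(28)
        j = d[d]
    d *= 31 // 9
    d = k[k]
    j = print(22)
    k += 19 - d
    handle(j)
    d.q
    if 8 < k:
        k *= k + 29
    else:
        d *= d
    for k in d:
        k = d - k
    d = j % k
    return d

18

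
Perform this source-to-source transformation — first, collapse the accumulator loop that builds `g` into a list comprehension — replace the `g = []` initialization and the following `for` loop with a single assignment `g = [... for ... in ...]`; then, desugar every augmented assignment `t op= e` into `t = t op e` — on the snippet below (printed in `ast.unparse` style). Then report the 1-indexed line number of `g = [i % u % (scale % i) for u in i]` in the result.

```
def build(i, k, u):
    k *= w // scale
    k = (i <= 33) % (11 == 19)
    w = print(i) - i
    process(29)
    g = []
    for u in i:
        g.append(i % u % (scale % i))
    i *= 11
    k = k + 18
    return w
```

6

Transformed code:
def build(i, k, u):
    k = k * (w // scale)
    k = (i <= 33) % (11 == 19)
    w = print(i) - i
    process(29)
    g = [i % u % (scale % i) for u in i]
    i = i * 11
    k = k + 18
    return w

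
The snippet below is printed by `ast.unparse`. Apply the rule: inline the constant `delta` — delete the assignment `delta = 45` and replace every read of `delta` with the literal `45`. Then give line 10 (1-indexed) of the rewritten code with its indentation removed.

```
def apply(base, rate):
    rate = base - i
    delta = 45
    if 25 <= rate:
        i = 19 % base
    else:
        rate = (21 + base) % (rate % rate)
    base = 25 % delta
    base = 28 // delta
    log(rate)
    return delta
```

Transformed code:
def apply(base, rate):
    rate = base - i
    if 25 <= rate:
        i = 19 % base
    else:
        rate = (21 + base) % (rate % rate)
    base = 25 % 45
    base = 28 // 45
    log(rate)
    return 45

return 45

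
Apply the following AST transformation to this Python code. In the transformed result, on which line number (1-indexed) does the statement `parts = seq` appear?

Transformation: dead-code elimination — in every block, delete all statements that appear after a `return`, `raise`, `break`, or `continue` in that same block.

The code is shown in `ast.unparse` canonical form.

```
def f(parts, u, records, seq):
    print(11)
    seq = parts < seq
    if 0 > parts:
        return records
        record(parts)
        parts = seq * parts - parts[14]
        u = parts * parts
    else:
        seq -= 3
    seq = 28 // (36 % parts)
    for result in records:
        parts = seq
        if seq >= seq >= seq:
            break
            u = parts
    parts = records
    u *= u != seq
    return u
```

Transformed code:
def f(parts, u, records, seq):
    print(11)
    seq = parts < seq
    if 0 > parts:
        return records
    else:
        seq -= 3
    seq = 28 // (36 % parts)
    for result in records:
        parts = seq
        if seq >= seq >= seq:
            break
    parts = records
    u *= u != seq
    return u

10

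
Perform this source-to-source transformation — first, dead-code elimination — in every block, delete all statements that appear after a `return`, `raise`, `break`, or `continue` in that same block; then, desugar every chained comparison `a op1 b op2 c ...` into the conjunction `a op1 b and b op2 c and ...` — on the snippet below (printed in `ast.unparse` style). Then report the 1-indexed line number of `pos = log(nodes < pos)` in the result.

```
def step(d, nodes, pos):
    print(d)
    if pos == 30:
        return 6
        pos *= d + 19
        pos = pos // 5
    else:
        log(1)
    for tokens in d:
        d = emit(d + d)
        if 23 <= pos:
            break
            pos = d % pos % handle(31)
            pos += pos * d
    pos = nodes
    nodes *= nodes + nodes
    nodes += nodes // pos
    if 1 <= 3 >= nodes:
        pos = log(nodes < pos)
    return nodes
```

15

Transformed code:
def step(d, nodes, pos):
    print(d)
    if pos == 30:
        return 6
    else:
        log(1)
    for tokens in d:
        d = emit(d + d)
        if 23 <= pos:
            break
    pos = nodes
    nodes *= nodes + nodes
    nodes += nodes // pos
    if 1 <= 3 and 3 >= nodes:
        pos = log(nodes < pos)
    return nodes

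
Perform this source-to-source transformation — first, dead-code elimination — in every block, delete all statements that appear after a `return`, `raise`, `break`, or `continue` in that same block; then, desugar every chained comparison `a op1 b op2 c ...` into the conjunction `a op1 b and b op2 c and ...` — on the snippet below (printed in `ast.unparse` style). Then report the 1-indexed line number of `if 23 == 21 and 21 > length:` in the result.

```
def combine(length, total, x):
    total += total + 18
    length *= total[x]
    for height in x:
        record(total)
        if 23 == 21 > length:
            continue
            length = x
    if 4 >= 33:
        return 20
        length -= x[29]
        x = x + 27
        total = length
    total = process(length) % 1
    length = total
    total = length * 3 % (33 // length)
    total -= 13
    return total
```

Transformed code:
def combine(length, total, x):
    total += total + 18
    length *= total[x]
    for height in x:
        record(total)
        if 23 == 21 and 21 > length:
            continue
    if 4 >= 33:
        return 20
    total = process(length) % 1
    length = total
    total = length * 3 % (33 // length)
    total -= 13
    return total

6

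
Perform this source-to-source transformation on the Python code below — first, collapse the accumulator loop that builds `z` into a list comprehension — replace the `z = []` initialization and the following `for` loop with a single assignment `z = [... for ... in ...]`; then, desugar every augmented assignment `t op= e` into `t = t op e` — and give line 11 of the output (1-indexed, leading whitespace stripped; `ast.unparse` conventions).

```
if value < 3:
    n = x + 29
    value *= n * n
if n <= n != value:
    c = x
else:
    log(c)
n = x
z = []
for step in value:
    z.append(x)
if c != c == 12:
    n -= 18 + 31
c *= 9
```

Transformed code:
if value < 3:
    n = x + 29
    value = value * (n * n)
if n <= n != value:
    c = x
else:
    log(c)
n = x
z = [x for step in value]
if c != c == 12:
    n = n - (18 + 31)
c = c * 9

n = n - (18 + 31)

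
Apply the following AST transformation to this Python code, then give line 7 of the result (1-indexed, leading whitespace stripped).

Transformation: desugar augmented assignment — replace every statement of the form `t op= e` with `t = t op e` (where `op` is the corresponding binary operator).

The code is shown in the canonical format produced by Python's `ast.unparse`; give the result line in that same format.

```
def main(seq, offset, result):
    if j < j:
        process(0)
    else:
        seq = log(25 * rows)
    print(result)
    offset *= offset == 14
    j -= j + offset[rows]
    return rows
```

Transformed code:
def main(seq, offset, result):
    if j < j:
        process(0)
    else:
        seq = log(25 * rows)
    print(result)
    offset = offset * (offset == 14)
    j = j - (j + offset[rows])
    return rows

offset = offset * (offset == 14)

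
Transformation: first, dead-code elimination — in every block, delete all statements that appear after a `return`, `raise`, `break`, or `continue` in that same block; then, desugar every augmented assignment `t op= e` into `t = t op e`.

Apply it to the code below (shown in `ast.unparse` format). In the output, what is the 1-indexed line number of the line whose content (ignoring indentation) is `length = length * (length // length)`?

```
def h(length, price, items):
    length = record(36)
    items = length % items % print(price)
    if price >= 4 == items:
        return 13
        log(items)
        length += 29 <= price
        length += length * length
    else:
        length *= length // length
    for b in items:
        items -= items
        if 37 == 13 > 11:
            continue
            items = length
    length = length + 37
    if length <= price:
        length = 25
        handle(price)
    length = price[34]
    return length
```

7

Transformed code:
def h(length, price, items):
    length = record(36)
    items = length % items % print(price)
    if price >= 4 == items:
        return 13
    else:
        length = length * (length // length)
    for b in items:
        items = items - items
        if 37 == 13 > 11:
            continue
    length = length + 37
    if length <= price:
        length = 25
        handle(price)
    length = price[34]
    return length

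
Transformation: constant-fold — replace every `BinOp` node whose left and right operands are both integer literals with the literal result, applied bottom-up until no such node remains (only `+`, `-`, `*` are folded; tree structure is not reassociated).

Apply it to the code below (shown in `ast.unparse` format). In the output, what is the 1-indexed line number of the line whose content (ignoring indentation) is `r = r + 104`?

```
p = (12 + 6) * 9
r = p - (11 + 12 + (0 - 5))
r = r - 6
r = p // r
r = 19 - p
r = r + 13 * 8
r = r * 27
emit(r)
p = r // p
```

Transformed code:
p = 162
r = p - 18
r = r - 6
r = p // r
r = 19 - p
r = r + 104
r = r * 27
emit(r)
p = r // p

6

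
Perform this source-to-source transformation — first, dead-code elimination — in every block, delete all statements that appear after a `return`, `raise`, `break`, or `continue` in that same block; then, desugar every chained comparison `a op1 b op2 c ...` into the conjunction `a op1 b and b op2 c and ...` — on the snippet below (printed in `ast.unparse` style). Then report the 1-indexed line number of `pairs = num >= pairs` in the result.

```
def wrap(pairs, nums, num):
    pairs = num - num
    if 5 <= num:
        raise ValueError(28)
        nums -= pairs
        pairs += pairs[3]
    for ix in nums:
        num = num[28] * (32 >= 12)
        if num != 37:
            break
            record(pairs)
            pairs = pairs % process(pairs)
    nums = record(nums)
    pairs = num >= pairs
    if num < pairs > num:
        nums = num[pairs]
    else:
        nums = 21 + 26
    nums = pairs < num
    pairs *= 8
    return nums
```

10

Transformed code:
def wrap(pairs, nums, num):
    pairs = num - num
    if 5 <= num:
        raise ValueError(28)
    for ix in nums:
        num = num[28] * (32 >= 12)
        if num != 37:
            break
    nums = record(nums)
    pairs = num >= pairs
    if num < pairs and pairs > num:
        nums = num[pairs]
    else:
        nums = 21 + 26
    nums = pairs < num
    pairs *= 8
    return nums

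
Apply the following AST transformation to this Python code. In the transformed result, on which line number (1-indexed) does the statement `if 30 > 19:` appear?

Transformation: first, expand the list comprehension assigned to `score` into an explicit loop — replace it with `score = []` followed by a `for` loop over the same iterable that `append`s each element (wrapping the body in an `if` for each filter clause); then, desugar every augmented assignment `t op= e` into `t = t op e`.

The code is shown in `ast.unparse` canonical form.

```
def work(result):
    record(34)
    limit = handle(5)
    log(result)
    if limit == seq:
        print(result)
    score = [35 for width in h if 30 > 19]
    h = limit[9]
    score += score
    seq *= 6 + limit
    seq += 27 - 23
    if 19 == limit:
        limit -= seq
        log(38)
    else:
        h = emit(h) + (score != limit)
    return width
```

Transformed code:
def work(result):
    record(34)
    limit = handle(5)
    log(result)
    if limit == seq:
        print(result)
    score = []
    for width in h:
        if 30 > 19:
            score.append(35)
    h = limit[9]
    score = score + score
    seq = seq * (6 + limit)
    seq = seq + (27 - 23)
    if 19 == limit:
        limit = limit - seq
        log(38)
    else:
        h = emit(h) + (score != limit)
    return width

9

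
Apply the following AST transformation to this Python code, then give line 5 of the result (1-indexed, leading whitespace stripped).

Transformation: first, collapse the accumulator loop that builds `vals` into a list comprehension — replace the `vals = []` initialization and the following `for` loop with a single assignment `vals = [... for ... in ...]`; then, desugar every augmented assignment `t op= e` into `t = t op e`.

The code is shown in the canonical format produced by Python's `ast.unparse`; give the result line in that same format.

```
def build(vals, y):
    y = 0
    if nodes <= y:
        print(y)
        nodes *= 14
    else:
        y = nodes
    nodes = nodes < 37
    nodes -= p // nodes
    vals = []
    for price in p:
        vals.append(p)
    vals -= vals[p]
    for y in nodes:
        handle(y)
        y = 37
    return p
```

nodes = nodes * 14

Transformed code:
def build(vals, y):
    y = 0
    if nodes <= y:
        print(y)
        nodes = nodes * 14
    else:
        y = nodes
    nodes = nodes < 37
    nodes = nodes - p // nodes
    vals = [p for price in p]
    vals = vals - vals[p]
    for y in nodes:
        handle(y)
        y = 37
    return p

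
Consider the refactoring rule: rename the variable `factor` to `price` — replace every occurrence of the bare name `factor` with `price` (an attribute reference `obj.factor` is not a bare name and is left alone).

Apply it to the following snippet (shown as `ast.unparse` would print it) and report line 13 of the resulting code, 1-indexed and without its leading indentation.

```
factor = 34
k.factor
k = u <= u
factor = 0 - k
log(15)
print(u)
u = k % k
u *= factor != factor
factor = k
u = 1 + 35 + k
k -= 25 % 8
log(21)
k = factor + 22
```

k = price + 22

Transformed code:
price = 34
k.factor
k = u <= u
price = 0 - k
log(15)
print(u)
u = k % k
u *= price != price
price = k
u = 1 + 35 + k
k -= 25 % 8
log(21)
k = price + 22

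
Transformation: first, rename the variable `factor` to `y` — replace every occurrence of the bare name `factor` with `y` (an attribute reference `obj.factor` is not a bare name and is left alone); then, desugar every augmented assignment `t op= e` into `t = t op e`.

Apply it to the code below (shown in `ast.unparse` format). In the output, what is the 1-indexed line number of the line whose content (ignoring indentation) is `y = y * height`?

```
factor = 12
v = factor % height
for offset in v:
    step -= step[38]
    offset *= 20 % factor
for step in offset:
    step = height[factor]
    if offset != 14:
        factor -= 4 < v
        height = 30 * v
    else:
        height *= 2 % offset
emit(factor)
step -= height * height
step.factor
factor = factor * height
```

Transformed code:
y = 12
v = y % height
for offset in v:
    step = step - step[38]
    offset = offset * (20 % y)
for step in offset:
    step = height[y]
    if offset != 14:
        y = y - (4 < v)
        height = 30 * v
    else:
        height = height * (2 % offset)
emit(y)
step = step - height * height
step.factor
y = y * height

16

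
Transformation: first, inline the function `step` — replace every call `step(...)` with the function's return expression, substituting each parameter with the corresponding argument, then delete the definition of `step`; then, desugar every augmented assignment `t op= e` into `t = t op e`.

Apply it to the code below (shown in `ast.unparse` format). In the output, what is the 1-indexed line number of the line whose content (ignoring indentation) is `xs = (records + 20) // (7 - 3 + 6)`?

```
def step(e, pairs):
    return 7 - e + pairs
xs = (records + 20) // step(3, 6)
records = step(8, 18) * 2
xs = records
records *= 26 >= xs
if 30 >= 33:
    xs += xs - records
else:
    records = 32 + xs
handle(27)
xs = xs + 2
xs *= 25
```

Transformed code:
xs = (records + 20) // (7 - 3 + 6)
records = (7 - 8 + 18) * 2
xs = records
records = records * (26 >= xs)
if 30 >= 33:
    xs = xs + (xs - records)
else:
    records = 32 + xs
handle(27)
xs = xs + 2
xs = xs * 25

1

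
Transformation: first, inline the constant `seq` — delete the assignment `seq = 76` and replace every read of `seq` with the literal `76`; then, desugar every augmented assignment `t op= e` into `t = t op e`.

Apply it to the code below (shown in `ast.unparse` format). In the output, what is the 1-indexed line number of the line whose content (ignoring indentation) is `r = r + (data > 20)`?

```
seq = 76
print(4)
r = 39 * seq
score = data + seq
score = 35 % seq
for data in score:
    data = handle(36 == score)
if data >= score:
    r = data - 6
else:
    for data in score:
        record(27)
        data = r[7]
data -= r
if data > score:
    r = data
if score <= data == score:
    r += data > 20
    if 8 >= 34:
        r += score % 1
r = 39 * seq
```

Transformed code:
print(4)
r = 39 * 76
score = data + 76
score = 35 % 76
for data in score:
    data = handle(36 == score)
if data >= score:
    r = data - 6
else:
    for data in score:
        record(27)
        data = r[7]
data = data - r
if data > score:
    r = data
if score <= data == score:
    r = r + (data > 20)
    if 8 >= 34:
        r = r + score % 1
r = 39 * 76

17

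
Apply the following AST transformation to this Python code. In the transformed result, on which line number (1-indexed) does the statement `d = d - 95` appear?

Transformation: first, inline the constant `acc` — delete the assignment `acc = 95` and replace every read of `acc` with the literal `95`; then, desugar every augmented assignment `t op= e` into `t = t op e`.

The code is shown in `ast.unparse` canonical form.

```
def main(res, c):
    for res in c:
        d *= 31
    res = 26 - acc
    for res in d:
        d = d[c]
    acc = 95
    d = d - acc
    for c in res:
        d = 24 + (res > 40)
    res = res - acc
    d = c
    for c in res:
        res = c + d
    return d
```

Transformed code:
def main(res, c):
    for res in c:
        d = d * 31
    res = 26 - 95
    for res in d:
        d = d[c]
    d = d - 95
    for c in res:
        d = 24 + (res > 40)
    res = res - 95
    d = c
    for c in res:
        res = c + d
    return d

7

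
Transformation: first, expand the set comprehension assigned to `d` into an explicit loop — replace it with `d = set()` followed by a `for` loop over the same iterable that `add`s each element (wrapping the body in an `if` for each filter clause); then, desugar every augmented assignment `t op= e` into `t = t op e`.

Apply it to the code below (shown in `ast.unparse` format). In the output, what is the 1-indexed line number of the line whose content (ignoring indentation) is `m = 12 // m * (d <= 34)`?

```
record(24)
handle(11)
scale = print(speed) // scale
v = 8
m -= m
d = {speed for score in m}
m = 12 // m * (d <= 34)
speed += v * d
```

Transformed code:
record(24)
handle(11)
scale = print(speed) // scale
v = 8
m = m - m
d = set()
for score in m:
    d.add(speed)
m = 12 // m * (d <= 34)
speed = speed + v * d

9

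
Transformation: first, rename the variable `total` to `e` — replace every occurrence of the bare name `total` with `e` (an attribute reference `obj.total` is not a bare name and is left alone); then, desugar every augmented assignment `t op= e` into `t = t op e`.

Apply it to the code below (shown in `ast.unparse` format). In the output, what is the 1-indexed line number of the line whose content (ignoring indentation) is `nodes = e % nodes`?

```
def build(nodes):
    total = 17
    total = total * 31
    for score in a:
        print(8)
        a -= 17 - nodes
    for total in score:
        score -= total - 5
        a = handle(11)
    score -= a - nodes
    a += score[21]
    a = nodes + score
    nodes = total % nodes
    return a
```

13

Transformed code:
def build(nodes):
    e = 17
    e = e * 31
    for score in a:
        print(8)
        a = a - (17 - nodes)
    for e in score:
        score = score - (e - 5)
        a = handle(11)
    score = score - (a - nodes)
    a = a + score[21]
    a = nodes + score
    nodes = e % nodes
    return a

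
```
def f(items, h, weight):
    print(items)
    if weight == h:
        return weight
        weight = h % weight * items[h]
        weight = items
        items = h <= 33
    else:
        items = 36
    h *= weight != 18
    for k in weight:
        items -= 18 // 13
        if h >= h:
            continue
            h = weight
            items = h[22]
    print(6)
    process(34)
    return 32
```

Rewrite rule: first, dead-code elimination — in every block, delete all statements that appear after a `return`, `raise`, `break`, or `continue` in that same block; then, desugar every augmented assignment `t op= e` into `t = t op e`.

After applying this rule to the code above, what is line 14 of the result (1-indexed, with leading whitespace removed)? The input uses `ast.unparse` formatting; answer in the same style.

return 32

Transformed code:
def f(items, h, weight):
    print(items)
    if weight == h:
        return weight
    else:
        items = 36
    h = h * (weight != 18)
    for k in weight:
        items = items - 18 // 13
        if h >= h:
            continue
    print(6)
    process(34)
    return 32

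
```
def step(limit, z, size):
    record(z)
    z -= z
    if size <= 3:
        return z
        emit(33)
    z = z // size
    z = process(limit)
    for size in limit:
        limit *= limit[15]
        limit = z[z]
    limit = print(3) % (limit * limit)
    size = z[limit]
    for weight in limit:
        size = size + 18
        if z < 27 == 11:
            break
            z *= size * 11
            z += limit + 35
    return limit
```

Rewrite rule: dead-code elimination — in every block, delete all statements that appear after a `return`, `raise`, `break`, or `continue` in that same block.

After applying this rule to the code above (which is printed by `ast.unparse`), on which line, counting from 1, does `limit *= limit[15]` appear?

Transformed code:
def step(limit, z, size):
    record(z)
    z -= z
    if size <= 3:
        return z
    z = z // size
    z = process(limit)
    for size in limit:
        limit *= limit[15]
        limit = z[z]
    limit = print(3) % (limit * limit)
    size = z[limit]
    for weight in limit:
        size = size + 18
        if z < 27 == 11:
            break
    return limit

9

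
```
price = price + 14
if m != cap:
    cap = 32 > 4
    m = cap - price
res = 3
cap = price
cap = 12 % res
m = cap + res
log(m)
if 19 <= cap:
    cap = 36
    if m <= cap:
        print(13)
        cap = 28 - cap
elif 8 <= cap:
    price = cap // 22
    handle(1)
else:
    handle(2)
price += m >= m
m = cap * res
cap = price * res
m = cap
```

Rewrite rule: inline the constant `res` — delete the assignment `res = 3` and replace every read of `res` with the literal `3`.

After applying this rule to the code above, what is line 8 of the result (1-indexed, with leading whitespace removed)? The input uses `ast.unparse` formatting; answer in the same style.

Transformed code:
price = price + 14
if m != cap:
    cap = 32 > 4
    m = cap - price
cap = price
cap = 12 % 3
m = cap + 3
log(m)
if 19 <= cap:
    cap = 36
    if m <= cap:
        print(13)
        cap = 28 - cap
elif 8 <= cap:
    price = cap // 22
    handle(1)
else:
    handle(2)
price += m >= m
m = cap * 3
cap = price * 3
m = cap

log(m)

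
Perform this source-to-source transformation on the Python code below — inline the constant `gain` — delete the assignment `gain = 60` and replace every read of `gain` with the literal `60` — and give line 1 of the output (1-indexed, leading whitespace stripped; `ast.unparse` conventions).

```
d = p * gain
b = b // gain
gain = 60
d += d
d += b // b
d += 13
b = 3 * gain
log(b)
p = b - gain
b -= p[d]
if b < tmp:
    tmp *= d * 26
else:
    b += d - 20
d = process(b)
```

d = p * 60

Transformed code:
d = p * 60
b = b // 60
d += d
d += b // b
d += 13
b = 3 * 60
log(b)
p = b - 60
b -= p[d]
if b < tmp:
    tmp *= d * 26
else:
    b += d - 20
d = process(b)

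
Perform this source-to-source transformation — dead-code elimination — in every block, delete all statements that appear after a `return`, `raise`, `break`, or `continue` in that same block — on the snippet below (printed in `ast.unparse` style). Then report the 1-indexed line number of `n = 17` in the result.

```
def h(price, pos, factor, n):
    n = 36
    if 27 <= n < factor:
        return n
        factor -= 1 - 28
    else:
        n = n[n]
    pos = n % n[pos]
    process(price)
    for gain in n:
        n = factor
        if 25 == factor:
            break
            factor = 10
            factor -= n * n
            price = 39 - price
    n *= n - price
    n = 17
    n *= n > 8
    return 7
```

14

Transformed code:
def h(price, pos, factor, n):
    n = 36
    if 27 <= n < factor:
        return n
    else:
        n = n[n]
    pos = n % n[pos]
    process(price)
    for gain in n:
        n = factor
        if 25 == factor:
            break
    n *= n - price
    n = 17
    n *= n > 8
    return 7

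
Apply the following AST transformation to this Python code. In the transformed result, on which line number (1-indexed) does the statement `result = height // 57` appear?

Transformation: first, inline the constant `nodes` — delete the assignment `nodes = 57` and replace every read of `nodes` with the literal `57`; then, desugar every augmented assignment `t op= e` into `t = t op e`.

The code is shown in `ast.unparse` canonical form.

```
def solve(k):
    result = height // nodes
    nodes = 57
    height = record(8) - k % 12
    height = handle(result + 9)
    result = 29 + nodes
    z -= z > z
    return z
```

Transformed code:
def solve(k):
    result = height // 57
    height = record(8) - k % 12
    height = handle(result + 9)
    result = 29 + 57
    z = z - (z > z)
    return z

2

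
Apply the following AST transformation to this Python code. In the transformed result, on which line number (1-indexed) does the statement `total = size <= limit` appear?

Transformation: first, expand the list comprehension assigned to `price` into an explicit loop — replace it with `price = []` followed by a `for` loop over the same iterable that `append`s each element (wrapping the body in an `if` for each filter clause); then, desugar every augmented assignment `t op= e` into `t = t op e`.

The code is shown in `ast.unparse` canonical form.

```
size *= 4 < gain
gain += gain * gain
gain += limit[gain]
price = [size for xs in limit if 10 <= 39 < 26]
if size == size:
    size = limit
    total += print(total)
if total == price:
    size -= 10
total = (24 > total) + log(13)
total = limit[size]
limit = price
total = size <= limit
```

Transformed code:
size = size * (4 < gain)
gain = gain + gain * gain
gain = gain + limit[gain]
price = []
for xs in limit:
    if 10 <= 39 < 26:
        price.append(size)
if size == size:
    size = limit
    total = total + print(total)
if total == price:
    size = size - 10
total = (24 > total) + log(13)
total = limit[size]
limit = price
total = size <= limit

16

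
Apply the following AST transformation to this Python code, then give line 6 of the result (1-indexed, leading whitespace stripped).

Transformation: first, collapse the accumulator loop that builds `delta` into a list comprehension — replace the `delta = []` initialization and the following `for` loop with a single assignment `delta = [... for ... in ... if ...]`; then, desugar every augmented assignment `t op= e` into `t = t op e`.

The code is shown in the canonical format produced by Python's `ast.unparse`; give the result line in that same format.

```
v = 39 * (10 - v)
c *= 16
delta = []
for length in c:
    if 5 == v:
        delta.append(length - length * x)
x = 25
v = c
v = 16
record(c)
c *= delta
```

v = 16

Transformed code:
v = 39 * (10 - v)
c = c * 16
delta = [length - length * x for length in c if 5 == v]
x = 25
v = c
v = 16
record(c)
c = c * delta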